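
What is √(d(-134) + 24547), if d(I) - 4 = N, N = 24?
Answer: 5*√983 ≈ 156.76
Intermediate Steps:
d(I) = 28 (d(I) = 4 + 24 = 28)
√(d(-134) + 24547) = √(28 + 24547) = √24575 = 5*√983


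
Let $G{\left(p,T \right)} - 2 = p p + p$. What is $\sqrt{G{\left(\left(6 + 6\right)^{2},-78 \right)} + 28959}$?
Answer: $\sqrt{49841} \approx 223.25$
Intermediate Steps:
$G{\left(p,T \right)} = 2 + p + p^{2}$ ($G{\left(p,T \right)} = 2 + \left(p p + p\right) = 2 + \left(p^{2} + p\right) = 2 + \left(p + p^{2}\right) = 2 + p + p^{2}$)
$\sqrt{G{\left(\left(6 + 6\right)^{2},-78 \right)} + 28959} = \sqrt{\left(2 + \left(6 + 6\right)^{2} + \left(\left(6 + 6\right)^{2}\right)^{2}\right) + 28959} = \sqrt{\left(2 + 12^{2} + \left(12^{2}\right)^{2}\right) + 28959} = \sqrt{\left(2 + 144 + 144^{2}\right) + 28959} = \sqrt{\left(2 + 144 + 20736\right) + 28959} = \sqrt{20882 + 28959} = \sqrt{49841}$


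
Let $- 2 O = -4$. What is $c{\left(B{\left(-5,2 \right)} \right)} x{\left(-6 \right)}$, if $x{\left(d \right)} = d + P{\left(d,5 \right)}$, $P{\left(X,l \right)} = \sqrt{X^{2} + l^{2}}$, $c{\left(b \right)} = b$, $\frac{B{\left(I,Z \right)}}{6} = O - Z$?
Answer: $0$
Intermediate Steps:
$O = 2$ ($O = \left(- \frac{1}{2}\right) \left(-4\right) = 2$)
$B{\left(I,Z \right)} = 12 - 6 Z$ ($B{\left(I,Z \right)} = 6 \left(2 - Z\right) = 12 - 6 Z$)
$x{\left(d \right)} = d + \sqrt{25 + d^{2}}$ ($x{\left(d \right)} = d + \sqrt{d^{2} + 5^{2}} = d + \sqrt{d^{2} + 25} = d + \sqrt{25 + d^{2}}$)
$c{\left(B{\left(-5,2 \right)} \right)} x{\left(-6 \right)} = \left(12 - 12\right) \left(-6 + \sqrt{25 + \left(-6\right)^{2}}\right) = \left(12 - 12\right) \left(-6 + \sqrt{25 + 36}\right) = 0 \left(-6 + \sqrt{61}\right) = 0$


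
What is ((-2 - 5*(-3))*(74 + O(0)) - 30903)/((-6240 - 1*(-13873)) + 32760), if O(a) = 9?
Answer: -29824/40393 ≈ -0.73835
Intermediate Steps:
((-2 - 5*(-3))*(74 + O(0)) - 30903)/((-6240 - 1*(-13873)) + 32760) = ((-2 - 5*(-3))*(74 + 9) - 30903)/((-6240 - 1*(-13873)) + 32760) = ((-2 + 15)*83 - 30903)/((-6240 + 13873) + 32760) = (13*83 - 30903)/(7633 + 32760) = (1079 - 30903)/40393 = -29824*1/40393 = -29824/40393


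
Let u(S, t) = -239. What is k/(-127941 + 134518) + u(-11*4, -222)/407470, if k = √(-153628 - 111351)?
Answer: -239/407470 + I*√264979/6577 ≈ -0.00058655 + 0.078267*I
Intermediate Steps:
k = I*√264979 (k = √(-264979) = I*√264979 ≈ 514.76*I)
k/(-127941 + 134518) + u(-11*4, -222)/407470 = (I*√264979)/(-127941 + 134518) - 239/407470 = (I*√264979)/6577 - 239*1/407470 = (I*√264979)*(1/6577) - 239/407470 = I*√264979/6577 - 239/407470 = -239/407470 + I*√264979/6577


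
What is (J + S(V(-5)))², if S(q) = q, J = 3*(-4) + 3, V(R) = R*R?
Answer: 256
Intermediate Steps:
V(R) = R²
J = -9 (J = -12 + 3 = -9)
(J + S(V(-5)))² = (-9 + (-5)²)² = (-9 + 25)² = 16² = 256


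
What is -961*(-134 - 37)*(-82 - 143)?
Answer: -36974475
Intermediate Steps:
-961*(-134 - 37)*(-82 - 143) = -(-164331)*(-225) = -961*38475 = -36974475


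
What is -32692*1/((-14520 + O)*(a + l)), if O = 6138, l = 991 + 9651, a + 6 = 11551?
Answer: 1486/8453247 ≈ 0.00017579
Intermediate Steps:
a = 11545 (a = -6 + 11551 = 11545)
l = 10642
-32692*1/((-14520 + O)*(a + l)) = -32692*1/((-14520 + 6138)*(11545 + 10642)) = -32692/(22187*(-8382)) = -32692/(-185971434) = -32692*(-1/185971434) = 1486/8453247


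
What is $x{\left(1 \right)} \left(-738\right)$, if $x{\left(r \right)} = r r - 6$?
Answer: $3690$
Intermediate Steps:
$x{\left(r \right)} = -6 + r^{2}$ ($x{\left(r \right)} = r^{2} - 6 = -6 + r^{2}$)
$x{\left(1 \right)} \left(-738\right) = \left(-6 + 1^{2}\right) \left(-738\right) = \left(-6 + 1\right) \left(-738\right) = \left(-5\right) \left(-738\right) = 3690$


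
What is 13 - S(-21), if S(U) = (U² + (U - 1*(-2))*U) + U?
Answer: -806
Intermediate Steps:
S(U) = U + U² + U*(2 + U) (S(U) = (U² + (U + 2)*U) + U = (U² + (2 + U)*U) + U = (U² + U*(2 + U)) + U = U + U² + U*(2 + U))
13 - S(-21) = 13 - (-21)*(3 + 2*(-21)) = 13 - (-21)*(3 - 42) = 13 - (-21)*(-39) = 13 - 1*819 = 13 - 819 = -806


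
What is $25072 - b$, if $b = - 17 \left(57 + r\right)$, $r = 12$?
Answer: $26245$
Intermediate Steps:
$b = -1173$ ($b = - 17 \left(57 + 12\right) = \left(-17\right) 69 = -1173$)
$25072 - b = 25072 - -1173 = 25072 + 1173 = 26245$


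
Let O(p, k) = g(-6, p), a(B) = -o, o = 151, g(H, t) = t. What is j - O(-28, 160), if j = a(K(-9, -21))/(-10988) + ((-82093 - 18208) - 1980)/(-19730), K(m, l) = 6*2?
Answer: 3598526789/108396620 ≈ 33.198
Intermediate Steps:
K(m, l) = 12
a(B) = -151 (a(B) = -1*151 = -151)
O(p, k) = p
j = 563421429/108396620 (j = -151/(-10988) + ((-82093 - 18208) - 1980)/(-19730) = -151*(-1/10988) + (-100301 - 1980)*(-1/19730) = 151/10988 - 102281*(-1/19730) = 151/10988 + 102281/19730 = 563421429/108396620 ≈ 5.1978)
j - O(-28, 160) = 563421429/108396620 - 1*(-28) = 563421429/108396620 + 28 = 3598526789/108396620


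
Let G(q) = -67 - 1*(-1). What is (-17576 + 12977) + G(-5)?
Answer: -4665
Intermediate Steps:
G(q) = -66 (G(q) = -67 + 1 = -66)
(-17576 + 12977) + G(-5) = (-17576 + 12977) - 66 = -4599 - 66 = -4665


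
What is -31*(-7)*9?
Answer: 1953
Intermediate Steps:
-31*(-7)*9 = 217*9 = 1953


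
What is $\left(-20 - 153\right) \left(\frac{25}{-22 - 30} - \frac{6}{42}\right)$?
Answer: $\frac{39271}{364} \approx 107.89$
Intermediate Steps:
$\left(-20 - 153\right) \left(\frac{25}{-22 - 30} - \frac{6}{42}\right) = - 173 \left(\frac{25}{-22 - 30} - \frac{1}{7}\right) = - 173 \left(\frac{25}{-52} - \frac{1}{7}\right) = - 173 \left(25 \left(- \frac{1}{52}\right) - \frac{1}{7}\right) = - 173 \left(- \frac{25}{52} - \frac{1}{7}\right) = \left(-173\right) \left(- \frac{227}{364}\right) = \frac{39271}{364}$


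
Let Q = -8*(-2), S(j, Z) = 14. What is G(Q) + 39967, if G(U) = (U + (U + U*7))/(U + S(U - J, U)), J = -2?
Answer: 199859/5 ≈ 39972.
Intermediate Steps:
Q = 16
G(U) = 9*U/(14 + U) (G(U) = (U + (U + U*7))/(U + 14) = (U + (U + 7*U))/(14 + U) = (U + 8*U)/(14 + U) = (9*U)/(14 + U) = 9*U/(14 + U))
G(Q) + 39967 = 9*16/(14 + 16) + 39967 = 9*16/30 + 39967 = 9*16*(1/30) + 39967 = 24/5 + 39967 = 199859/5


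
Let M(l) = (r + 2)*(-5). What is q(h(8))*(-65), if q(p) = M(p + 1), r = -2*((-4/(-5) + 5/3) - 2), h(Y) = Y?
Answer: 1040/3 ≈ 346.67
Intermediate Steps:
r = -14/15 (r = -2*((-4*(-⅕) + 5*(⅓)) - 2) = -2*((⅘ + 5/3) - 2) = -2*(37/15 - 2) = -2*7/15 = -14/15 ≈ -0.93333)
M(l) = -16/3 (M(l) = (-14/15 + 2)*(-5) = (16/15)*(-5) = -16/3)
q(p) = -16/3
q(h(8))*(-65) = -16/3*(-65) = 1040/3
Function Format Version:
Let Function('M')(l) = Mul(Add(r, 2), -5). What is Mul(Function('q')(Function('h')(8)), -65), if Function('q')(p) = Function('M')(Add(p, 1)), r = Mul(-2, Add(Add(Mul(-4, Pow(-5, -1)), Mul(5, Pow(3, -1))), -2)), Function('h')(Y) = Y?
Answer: Rational(1040, 3) ≈ 346.67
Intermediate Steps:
r = Rational(-14, 15) (r = Mul(-2, Add(Add(Mul(-4, Rational(-1, 5)), Mul(5, Rational(1, 3))), -2)) = Mul(-2, Add(Add(Rational(4, 5), Rational(5, 3)), -2)) = Mul(-2, Add(Rational(37, 15), -2)) = Mul(-2, Rational(7, 15)) = Rational(-14, 15) ≈ -0.93333)
Function('M')(l) = Rational(-16, 3) (Function('M')(l) = Mul(Add(Rational(-14, 15), 2), -5) = Mul(Rational(16, 15), -5) = Rational(-16, 3))
Function('q')(p) = Rational(-16, 3)
Mul(Function('q')(Function('h')(8)), -65) = Mul(Rational(-16, 3), -65) = Rational(1040, 3)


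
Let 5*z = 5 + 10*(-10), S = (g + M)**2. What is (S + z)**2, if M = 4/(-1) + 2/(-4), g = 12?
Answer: 22201/16 ≈ 1387.6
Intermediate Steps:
M = -9/2 (M = 4*(-1) + 2*(-1/4) = -4 - 1/2 = -9/2 ≈ -4.5000)
S = 225/4 (S = (12 - 9/2)**2 = (15/2)**2 = 225/4 ≈ 56.250)
z = -19 (z = (5 + 10*(-10))/5 = (5 - 100)/5 = (1/5)*(-95) = -19)
(S + z)**2 = (225/4 - 19)**2 = (149/4)**2 = 22201/16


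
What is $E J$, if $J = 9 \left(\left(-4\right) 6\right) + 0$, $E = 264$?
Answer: $-57024$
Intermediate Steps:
$J = -216$ ($J = 9 \left(-24\right) + 0 = -216 + 0 = -216$)
$E J = 264 \left(-216\right) = -57024$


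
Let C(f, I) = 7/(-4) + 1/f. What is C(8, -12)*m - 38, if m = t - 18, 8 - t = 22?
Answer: 14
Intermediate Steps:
C(f, I) = -7/4 + 1/f (C(f, I) = 7*(-1/4) + 1/f = -7/4 + 1/f)
t = -14 (t = 8 - 1*22 = 8 - 22 = -14)
m = -32 (m = -14 - 18 = -32)
C(8, -12)*m - 38 = (-7/4 + 1/8)*(-32) - 38 = -13/8*(-32) - 38 = 52 - 38 = 14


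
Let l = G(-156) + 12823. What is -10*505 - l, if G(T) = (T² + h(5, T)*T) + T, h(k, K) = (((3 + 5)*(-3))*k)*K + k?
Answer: 2879047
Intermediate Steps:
h(k, K) = k - 24*K*k (h(k, K) = ((8*(-3))*k)*K + k = (-24*k)*K + k = -24*K*k + k = k - 24*K*k)
G(T) = T + T² + T*(5 - 120*T) (G(T) = (T² + (5*(1 - 24*T))*T) + T = (T² + (5 - 120*T)*T) + T = (T² + T*(5 - 120*T)) + T = T + T² + T*(5 - 120*T))
l = -2884097 (l = -156*(6 - 119*(-156)) + 12823 = -156*(6 + 18564) + 12823 = -156*18570 + 12823 = -2896920 + 12823 = -2884097)
-10*505 - l = -10*505 - 1*(-2884097) = -5050 + 2884097 = 2879047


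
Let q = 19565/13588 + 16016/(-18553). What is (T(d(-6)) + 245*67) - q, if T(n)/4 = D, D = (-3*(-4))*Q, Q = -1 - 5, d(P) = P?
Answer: 94545156437/5862748 ≈ 16126.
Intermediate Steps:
Q = -6
D = -72 (D = -3*(-4)*(-6) = 12*(-6) = -72)
T(n) = -288 (T(n) = 4*(-72) = -288)
q = 3380559/5862748 (q = 19565*(1/13588) + 16016*(-1/18553) = 455/316 - 16016/18553 = 3380559/5862748 ≈ 0.57662)
(T(d(-6)) + 245*67) - q = (-288 + 245*67) - 1*3380559/5862748 = (-288 + 16415) - 3380559/5862748 = 16127 - 3380559/5862748 = 94545156437/5862748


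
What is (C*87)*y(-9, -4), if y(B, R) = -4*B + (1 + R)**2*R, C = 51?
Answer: 0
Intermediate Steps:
y(B, R) = -4*B + R*(1 + R)**2
(C*87)*y(-9, -4) = (51*87)*(-4*(-9) - 4*(1 - 4)**2) = 4437*(36 - 4*(-3)**2) = 4437*(36 - 4*9) = 4437*(36 - 36) = 4437*0 = 0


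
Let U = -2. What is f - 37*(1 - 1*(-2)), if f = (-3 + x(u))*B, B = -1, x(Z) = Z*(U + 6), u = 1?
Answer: -112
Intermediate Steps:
x(Z) = 4*Z (x(Z) = Z*(-2 + 6) = Z*4 = 4*Z)
f = -1 (f = (-3 + 4*1)*(-1) = (-3 + 4)*(-1) = 1*(-1) = -1)
f - 37*(1 - 1*(-2)) = -1 - 37*(1 - 1*(-2)) = -1 - 37*(1 + 2) = -1 - 37*3 = -1 - 111 = -112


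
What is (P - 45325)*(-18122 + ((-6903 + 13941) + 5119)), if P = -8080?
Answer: 318560825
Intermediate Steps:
(P - 45325)*(-18122 + ((-6903 + 13941) + 5119)) = (-8080 - 45325)*(-18122 + ((-6903 + 13941) + 5119)) = -53405*(-18122 + (7038 + 5119)) = -53405*(-18122 + 12157) = -53405*(-5965) = 318560825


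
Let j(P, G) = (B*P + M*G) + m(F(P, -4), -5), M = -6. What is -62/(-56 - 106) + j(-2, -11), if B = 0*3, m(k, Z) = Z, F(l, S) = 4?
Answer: 4972/81 ≈ 61.383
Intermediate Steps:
B = 0
j(P, G) = -5 - 6*G (j(P, G) = (0*P - 6*G) - 5 = (0 - 6*G) - 5 = -6*G - 5 = -5 - 6*G)
-62/(-56 - 106) + j(-2, -11) = -62/(-56 - 106) + (-5 - 6*(-11)) = -62/(-162) + (-5 + 66) = -62*(-1/162) + 61 = 31/81 + 61 = 4972/81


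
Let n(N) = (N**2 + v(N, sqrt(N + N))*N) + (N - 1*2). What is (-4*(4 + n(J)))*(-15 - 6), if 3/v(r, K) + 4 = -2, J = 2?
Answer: 588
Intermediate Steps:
v(r, K) = -1/2 (v(r, K) = 3/(-4 - 2) = 3/(-6) = 3*(-1/6) = -1/2)
n(N) = -2 + N**2 + N/2 (n(N) = (N**2 - N/2) + (N - 1*2) = (N**2 - N/2) + (N - 2) = (N**2 - N/2) + (-2 + N) = -2 + N**2 + N/2)
(-4*(4 + n(J)))*(-15 - 6) = (-4*(4 + (-2 + 2**2 + (1/2)*2)))*(-15 - 6) = -4*(4 + (-2 + 4 + 1))*(-21) = -4*(4 + 3)*(-21) = -4*7*(-21) = -28*(-21) = 588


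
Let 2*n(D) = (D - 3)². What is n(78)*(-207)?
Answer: -1164375/2 ≈ -5.8219e+5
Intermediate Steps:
n(D) = (-3 + D)²/2 (n(D) = (D - 3)²/2 = (-3 + D)²/2)
n(78)*(-207) = ((-3 + 78)²/2)*(-207) = ((½)*75²)*(-207) = ((½)*5625)*(-207) = (5625/2)*(-207) = -1164375/2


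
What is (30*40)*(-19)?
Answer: -22800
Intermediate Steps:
(30*40)*(-19) = 1200*(-19) = -22800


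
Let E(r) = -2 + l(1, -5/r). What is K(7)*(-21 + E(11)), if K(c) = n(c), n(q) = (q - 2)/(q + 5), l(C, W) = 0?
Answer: -115/12 ≈ -9.5833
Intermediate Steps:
n(q) = (-2 + q)/(5 + q)
K(c) = (-2 + c)/(5 + c)
E(r) = -2 (E(r) = -2 + 0 = -2)
K(7)*(-21 + E(11)) = ((-2 + 7)/(5 + 7))*(-21 - 2) = (5/12)*(-23) = -115/12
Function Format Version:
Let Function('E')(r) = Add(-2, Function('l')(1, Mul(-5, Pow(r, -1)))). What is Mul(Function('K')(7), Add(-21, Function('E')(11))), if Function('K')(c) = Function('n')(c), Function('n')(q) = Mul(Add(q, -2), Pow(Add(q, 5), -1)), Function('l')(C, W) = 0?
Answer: Rational(-115, 12) ≈ -9.5833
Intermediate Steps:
Function('n')(q) = Mul(Pow(Add(5, q), -1), Add(-2, q)) (Function('n')(q) = Mul(Add(-2, q), Pow(Add(5, q), -1)) = Mul(Pow(Add(5, q), -1), Add(-2, q)))
Function('K')(c) = Mul(Pow(Add(5, c), -1), Add(-2, c))
Function('E')(r) = -2 (Function('E')(r) = Add(-2, 0) = -2)
Mul(Function('K')(7), Add(-21, Function('E')(11))) = Mul(Mul(Pow(Add(5, 7), -1), Add(-2, 7)), Add(-21, -2)) = Mul(Mul(Pow(12, -1), 5), -23) = Mul(Mul(Rational(1, 12), 5), -23) = Mul(Rational(5, 12), -23) = Rational(-115, 12)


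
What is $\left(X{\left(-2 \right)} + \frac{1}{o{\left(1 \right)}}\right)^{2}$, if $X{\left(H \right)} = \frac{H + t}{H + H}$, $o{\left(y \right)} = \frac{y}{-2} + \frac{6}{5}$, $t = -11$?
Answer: $\frac{17161}{784} \approx 21.889$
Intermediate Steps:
$o{\left(y \right)} = \frac{6}{5} - \frac{y}{2}$ ($o{\left(y \right)} = y \left(- \frac{1}{2}\right) + 6 \cdot \frac{1}{5} = - \frac{y}{2} + \frac{6}{5} = \frac{6}{5} - \frac{y}{2}$)
$X{\left(H \right)} = \frac{-11 + H}{2 H}$ ($X{\left(H \right)} = \frac{H - 11}{H + H} = \frac{-11 + H}{2 H}$)
$\left(X{\left(-2 \right)} + \frac{1}{o{\left(1 \right)}}\right)^{2} = \left(\frac{-11 - 2}{2 \left(-2\right)} + \frac{1}{\frac{6}{5} - \frac{1}{2}}\right)^{2} = \left(\frac{1}{2} \left(- \frac{1}{2}\right) \left(-13\right) + \frac{1}{\frac{6}{5} - \frac{1}{2}}\right)^{2} = \left(\frac{13}{4} + \frac{1}{\frac{7}{10}}\right)^{2} = \left(\frac{13}{4} + \frac{10}{7}\right)^{2} = \left(\frac{131}{28}\right)^{2} = \frac{17161}{784}$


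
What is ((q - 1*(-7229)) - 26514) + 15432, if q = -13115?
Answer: -16968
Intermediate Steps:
((q - 1*(-7229)) - 26514) + 15432 = ((-13115 - 1*(-7229)) - 26514) + 15432 = ((-13115 + 7229) - 26514) + 15432 = (-5886 - 26514) + 15432 = -32400 + 15432 = -16968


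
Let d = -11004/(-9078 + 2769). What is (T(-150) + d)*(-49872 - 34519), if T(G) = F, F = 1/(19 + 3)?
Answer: -6987490409/46266 ≈ -1.5103e+5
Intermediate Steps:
d = 3668/2103 (d = -11004/(-6309) = -11004*(-1/6309) = 3668/2103 ≈ 1.7442)
F = 1/22 ≈ 0.045455
T(G) = 1/22
(T(-150) + d)*(-49872 - 34519) = (1/22 + 3668/2103)*(-49872 - 34519) = (82799/46266)*(-84391) = -6987490409/46266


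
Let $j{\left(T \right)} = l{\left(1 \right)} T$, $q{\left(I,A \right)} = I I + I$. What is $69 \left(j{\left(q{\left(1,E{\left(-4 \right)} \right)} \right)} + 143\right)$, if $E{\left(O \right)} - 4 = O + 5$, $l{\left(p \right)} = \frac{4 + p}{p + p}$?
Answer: $10212$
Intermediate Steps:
$l{\left(p \right)} = \frac{4 + p}{2 p}$
$E{\left(O \right)} = 9 + O$ ($E{\left(O \right)} = 4 + \left(O + 5\right) = 4 + \left(5 + O\right) = 9 + O$)
$q{\left(I,A \right)} = I + I^{2}$ ($q{\left(I,A \right)} = I^{2} + I = I + I^{2}$)
$j{\left(T \right)} = \frac{5 T}{2}$ ($j{\left(T \right)} = \frac{4 + 1}{2 \cdot 1} T = \frac{1}{2} \cdot 1 \cdot 5 T = \frac{5 T}{2}$)
$69 \left(j{\left(q{\left(1,E{\left(-4 \right)} \right)} \right)} + 143\right) = 69 \left(\frac{5 \cdot 1 \left(1 + 1\right)}{2} + 143\right) = 69 \left(\frac{5 \cdot 1 \cdot 2}{2} + 143\right) = 69 \left(\frac{5}{2} \cdot 2 + 143\right) = 69 \left(5 + 143\right) = 69 \cdot 148 = 10212$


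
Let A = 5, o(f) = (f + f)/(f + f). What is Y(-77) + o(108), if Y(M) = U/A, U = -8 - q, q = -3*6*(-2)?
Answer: -39/5 ≈ -7.8000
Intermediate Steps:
o(f) = 1 (o(f) = (2*f)/((2*f)) = (2*f)*(1/(2*f)) = 1)
q = 36 (q = -18*(-2) = 36)
U = -44 (U = -8 - 1*36 = -8 - 36 = -44)
Y(M) = -44/5
Y(-77) + o(108) = -44/5 + 1 = -39/5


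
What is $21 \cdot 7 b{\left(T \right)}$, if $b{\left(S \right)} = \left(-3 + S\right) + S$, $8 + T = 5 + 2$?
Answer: $-735$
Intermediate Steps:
$T = -1$ ($T = -8 + \left(5 + 2\right) = -8 + 7 = -1$)
$b{\left(S \right)} = -3 + 2 S$
$21 \cdot 7 b{\left(T \right)} = 21 \cdot 7 \left(-3 + 2 \left(-1\right)\right) = 147 \left(-3 - 2\right) = 147 \left(-5\right) = -735$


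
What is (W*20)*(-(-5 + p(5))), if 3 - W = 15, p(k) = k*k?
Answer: 4800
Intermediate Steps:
p(k) = k²
W = -12 (W = 3 - 1*15 = 3 - 15 = -12)
(W*20)*(-(-5 + p(5))) = (-12*20)*(-(-5 + 5²)) = -(-240)*(-5 + 25) = -(-240)*20 = -240*(-20) = 4800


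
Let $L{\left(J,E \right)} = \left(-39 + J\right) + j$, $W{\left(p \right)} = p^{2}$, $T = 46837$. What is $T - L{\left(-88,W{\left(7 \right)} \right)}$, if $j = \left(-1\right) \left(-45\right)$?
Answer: $46919$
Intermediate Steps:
$j = 45$
$L{\left(J,E \right)} = 6 + J$ ($L{\left(J,E \right)} = \left(-39 + J\right) + 45 = 6 + J$)
$T - L{\left(-88,W{\left(7 \right)} \right)} = 46837 - \left(6 - 88\right) = 46837 - -82 = 46837 + 82 = 46919$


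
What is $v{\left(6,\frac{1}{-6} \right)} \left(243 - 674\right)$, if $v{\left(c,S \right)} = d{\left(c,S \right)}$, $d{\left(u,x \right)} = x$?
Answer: $\frac{431}{6} \approx 71.833$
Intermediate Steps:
$v{\left(c,S \right)} = S$
$v{\left(6,\frac{1}{-6} \right)} \left(243 - 674\right) = \frac{243 - 674}{-6} = \left(- \frac{1}{6}\right) \left(-431\right) = \frac{431}{6}$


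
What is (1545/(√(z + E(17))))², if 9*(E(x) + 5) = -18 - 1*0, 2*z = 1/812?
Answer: -430725400/1263 ≈ -3.4103e+5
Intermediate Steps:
z = 1/1624 (z = (½)/812 = (½)*(1/812) = 1/1624 ≈ 0.00061576)
E(x) = -7 (E(x) = -5 + (-18 - 1*0)/9 = -5 + (-18 + 0)/9 = -5 + (⅑)*(-18) = -5 - 2 = -7)
(1545/(√(z + E(17))))² = (1545/(√(1/1624 - 7)))² = (1545/(√(-11367/1624)))² = (1545/((3*I*√512778/812)))² = (1545*(-2*I*√512778/3789))² = (-1030*I*√512778/1263)² = -430725400/1263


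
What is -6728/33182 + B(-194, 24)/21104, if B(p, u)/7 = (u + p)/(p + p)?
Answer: -13762936419/67926474016 ≈ -0.20262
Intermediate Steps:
B(p, u) = 7*(p + u)/(2*p) (B(p, u) = 7*((u + p)/(p + p)) = 7*((p + u)/((2*p))) = 7*((p + u)*(1/(2*p))) = 7*((p + u)/(2*p)) = 7*(p + u)/(2*p))
-6728/33182 + B(-194, 24)/21104 = -6728/33182 + ((7/2)*(-194 + 24)/(-194))/21104 = -6728*1/33182 + ((7/2)*(-1/194)*(-170))*(1/21104) = -3364/16591 + (595/194)*(1/21104) = -3364/16591 + 595/4094176 = -13762936419/67926474016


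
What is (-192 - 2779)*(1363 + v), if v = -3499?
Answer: 6346056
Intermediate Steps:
(-192 - 2779)*(1363 + v) = (-192 - 2779)*(1363 - 3499) = -2971*(-2136) = 6346056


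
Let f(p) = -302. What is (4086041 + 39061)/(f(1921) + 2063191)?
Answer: 4125102/2062889 ≈ 1.9997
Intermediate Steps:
(4086041 + 39061)/(f(1921) + 2063191) = (4086041 + 39061)/(-302 + 2063191) = 4125102/2062889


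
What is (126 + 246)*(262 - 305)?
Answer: -15996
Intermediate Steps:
(126 + 246)*(262 - 305) = 372*(-43) = -15996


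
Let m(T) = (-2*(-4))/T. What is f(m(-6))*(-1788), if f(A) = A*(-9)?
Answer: -21456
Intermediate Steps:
m(T) = 8/T
f(A) = -9*A
f(m(-6))*(-1788) = -72/(-6)*(-1788) = -72*(-1)/6*(-1788) = -9*(-4/3)*(-1788) = 12*(-1788) = -21456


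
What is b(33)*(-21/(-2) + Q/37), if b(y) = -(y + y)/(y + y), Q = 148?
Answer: -29/2 ≈ -14.500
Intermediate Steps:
b(y) = -1 (b(y) = -2*y/(2*y) = -2*y*1/(2*y) = -1*1 = -1)
b(33)*(-21/(-2) + Q/37) = -(-21/(-2) + 148/37) = -(-21*(-½) + 148*(1/37)) = -(21/2 + 4) = -1*29/2 = -29/2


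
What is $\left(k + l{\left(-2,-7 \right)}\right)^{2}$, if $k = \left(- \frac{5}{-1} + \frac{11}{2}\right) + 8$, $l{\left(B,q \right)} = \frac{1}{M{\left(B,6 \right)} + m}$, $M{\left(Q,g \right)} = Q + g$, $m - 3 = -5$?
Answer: $361$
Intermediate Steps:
$m = -2$ ($m = 3 - 5 = -2$)
$l{\left(B,q \right)} = \frac{1}{4 + B}$ ($l{\left(B,q \right)} = \frac{1}{\left(B + 6\right) - 2} = \frac{1}{\left(6 + B\right) - 2} = \frac{1}{4 + B}$)
$k = \frac{37}{2}$ ($k = \left(\left(-5\right) \left(-1\right) + 11 \cdot \frac{1}{2}\right) + 8 = \left(5 + \frac{11}{2}\right) + 8 = \frac{21}{2} + 8 = \frac{37}{2} \approx 18.5$)
$\left(k + l{\left(-2,-7 \right)}\right)^{2} = \left(\frac{37}{2} + \frac{1}{4 - 2}\right)^{2} = \left(\frac{37}{2} + \frac{1}{2}\right)^{2} = 19^{2} = 361$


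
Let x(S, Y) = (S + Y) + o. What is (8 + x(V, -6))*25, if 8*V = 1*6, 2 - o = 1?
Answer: 375/4 ≈ 93.750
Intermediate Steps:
o = 1 (o = 2 - 1*1 = 2 - 1 = 1)
V = ¾ (V = (1*6)/8 = (⅛)*6 = ¾ ≈ 0.75000)
x(S, Y) = 1 + S + Y (x(S, Y) = (S + Y) + 1 = 1 + S + Y)
(8 + x(V, -6))*25 = (8 + (1 + ¾ - 6))*25 = (8 - 17/4)*25 = (15/4)*25 = 375/4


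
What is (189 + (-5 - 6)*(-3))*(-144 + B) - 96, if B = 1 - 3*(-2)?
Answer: -30510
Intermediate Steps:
B = 7 (B = 1 + 6 = 7)
(189 + (-5 - 6)*(-3))*(-144 + B) - 96 = (189 + (-5 - 6)*(-3))*(-144 + 7) - 96 = (189 - 11*(-3))*(-137) - 96 = (189 + 33)*(-137) - 96 = 222*(-137) - 96 = -30414 - 96 = -30510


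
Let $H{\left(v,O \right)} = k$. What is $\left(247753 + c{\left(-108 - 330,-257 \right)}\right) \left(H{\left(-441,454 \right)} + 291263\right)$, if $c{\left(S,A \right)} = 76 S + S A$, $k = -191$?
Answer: $95189567232$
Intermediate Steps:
$c{\left(S,A \right)} = 76 S + A S$
$H{\left(v,O \right)} = -191$
$\left(247753 + c{\left(-108 - 330,-257 \right)}\right) \left(H{\left(-441,454 \right)} + 291263\right) = \left(247753 + \left(-108 - 330\right) \left(76 - 257\right)\right) \left(-191 + 291263\right) = \left(247753 + \left(-108 - 330\right) \left(-181\right)\right) 291072 = \left(247753 - -79278\right) 291072 = \left(247753 + 79278\right) 291072 = 327031 \cdot 291072 = 95189567232$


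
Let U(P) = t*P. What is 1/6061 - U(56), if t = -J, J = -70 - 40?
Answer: -37335759/6061 ≈ -6160.0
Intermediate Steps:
J = -110
t = 110 (t = -1*(-110) = 110)
U(P) = 110*P
1/6061 - U(56) = 1/6061 - 110*56 = 1/6061 - 1*6160 = 1/6061 - 6160 = -37335759/6061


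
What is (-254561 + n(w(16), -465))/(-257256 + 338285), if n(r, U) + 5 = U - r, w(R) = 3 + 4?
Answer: -255038/81029 ≈ -3.1475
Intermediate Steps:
w(R) = 7
n(r, U) = -5 + U - r (n(r, U) = -5 + (U - r) = -5 + U - r)
(-254561 + n(w(16), -465))/(-257256 + 338285) = (-254561 + (-5 - 465 - 1*7))/(-257256 + 338285) = (-254561 + (-5 - 465 - 7))/81029 = (-254561 - 477)*(1/81029) = -255038*1/81029 = -255038/81029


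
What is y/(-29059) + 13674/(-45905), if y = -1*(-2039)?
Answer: -490953061/1333953395 ≈ -0.36804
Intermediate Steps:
y = 2039
y/(-29059) + 13674/(-45905) = 2039/(-29059) + 13674/(-45905) = 2039*(-1/29059) + 13674*(-1/45905) = -2039/29059 - 13674/45905 = -490953061/1333953395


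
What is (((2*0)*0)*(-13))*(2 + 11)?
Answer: 0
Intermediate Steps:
(((2*0)*0)*(-13))*(2 + 11) = ((0*0)*(-13))*13 = (0*(-13))*13 = 0*13 = 0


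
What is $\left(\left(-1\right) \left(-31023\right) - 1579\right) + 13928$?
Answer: $43372$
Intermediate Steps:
$\left(\left(-1\right) \left(-31023\right) - 1579\right) + 13928 = \left(31023 - 1579\right) + 13928 = 29444 + 13928 = 43372$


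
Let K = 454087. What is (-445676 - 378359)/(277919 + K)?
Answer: -824035/732006 ≈ -1.1257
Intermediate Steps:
(-445676 - 378359)/(277919 + K) = (-445676 - 378359)/(277919 + 454087) = -824035/732006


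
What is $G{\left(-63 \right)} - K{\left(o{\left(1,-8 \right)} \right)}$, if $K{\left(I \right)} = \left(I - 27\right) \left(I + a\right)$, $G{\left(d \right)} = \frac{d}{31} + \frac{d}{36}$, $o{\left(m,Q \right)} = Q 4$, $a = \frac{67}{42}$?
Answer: $- \frac{4681115}{2604} \approx -1797.7$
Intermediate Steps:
$a = \frac{67}{42}$ ($a = 67 \cdot \frac{1}{42} = \frac{67}{42} \approx 1.5952$)
$o{\left(m,Q \right)} = 4 Q$
$G{\left(d \right)} = \frac{67 d}{1116}$ ($G{\left(d \right)} = d \frac{1}{31} + d \frac{1}{36} = \frac{d}{31} + \frac{d}{36} = \frac{67 d}{1116}$)
$K{\left(I \right)} = \left(-27 + I\right) \left(\frac{67}{42} + I\right)$ ($K{\left(I \right)} = \left(I - 27\right) \left(I + \frac{67}{42}\right) = \left(-27 + I\right) \left(\frac{67}{42} + I\right)$)
$G{\left(-63 \right)} - K{\left(o{\left(1,-8 \right)} \right)} = \frac{67}{1116} \left(-63\right) - \left(- \frac{603}{14} + \left(4 \left(-8\right)\right)^{2} - \frac{1067 \cdot 4 \left(-8\right)}{42}\right) = - \frac{469}{124} - \left(- \frac{603}{14} + \left(-32\right)^{2} - - \frac{17072}{21}\right) = - \frac{469}{124} - \left(- \frac{603}{14} + 1024 + \frac{17072}{21}\right) = - \frac{469}{124} - \frac{75343}{42} = - \frac{4681115}{2604}$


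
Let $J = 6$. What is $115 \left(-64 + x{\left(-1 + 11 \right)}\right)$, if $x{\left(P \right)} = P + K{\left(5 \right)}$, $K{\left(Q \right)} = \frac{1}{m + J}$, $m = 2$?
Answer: $- \frac{49565}{8} \approx -6195.6$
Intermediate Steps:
$K{\left(Q \right)} = \frac{1}{8}$ ($K{\left(Q \right)} = \frac{1}{2 + 6} = \frac{1}{8}$)
$x{\left(P \right)} = \frac{1}{8} + P$ ($x{\left(P \right)} = P + \frac{1}{8} = \frac{1}{8} + P$)
$115 \left(-64 + x{\left(-1 + 11 \right)}\right) = 115 \left(-64 + \left(\frac{1}{8} + \left(-1 + 11\right)\right)\right) = 115 \left(-64 + \left(\frac{1}{8} + 10\right)\right) = 115 \left(-64 + \frac{81}{8}\right) = 115 \left(- \frac{431}{8}\right) = - \frac{49565}{8}$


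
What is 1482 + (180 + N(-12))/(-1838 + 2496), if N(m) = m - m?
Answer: 487668/329 ≈ 1482.3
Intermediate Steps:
N(m) = 0
1482 + (180 + N(-12))/(-1838 + 2496) = 1482 + (180 + 0)/(-1838 + 2496) = 1482 + 180/658 = 1482 + 180*(1/658) = 1482 + 90/329 = 487668/329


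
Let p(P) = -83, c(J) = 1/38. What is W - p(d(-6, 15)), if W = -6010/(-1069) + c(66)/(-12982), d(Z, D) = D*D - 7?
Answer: 46735276823/527354804 ≈ 88.622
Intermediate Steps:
c(J) = 1/38
d(Z, D) = -7 + D² (d(Z, D) = D² - 7 = -7 + D²)
W = 2964828091/527354804 (W = -6010/(-1069) + (1/38)/(-12982) = -6010*(-1/1069) + (1/38)*(-1/12982) = 6010/1069 - 1/493316 = 2964828091/527354804 ≈ 5.6221)
W - p(d(-6, 15)) = 2964828091/527354804 - 1*(-83) = 2964828091/527354804 + 83 = 46735276823/527354804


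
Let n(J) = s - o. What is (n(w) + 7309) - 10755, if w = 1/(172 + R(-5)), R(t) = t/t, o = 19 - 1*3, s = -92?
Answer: -3554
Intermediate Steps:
o = 16 (o = 19 - 3 = 16)
R(t) = 1
w = 1/173 (w = 1/(172 + 1) = 1/173 ≈ 0.0057803)
n(J) = -108 (n(J) = -92 - 1*16 = -92 - 16 = -108)
(n(w) + 7309) - 10755 = (-108 + 7309) - 10755 = 7201 - 10755 = -3554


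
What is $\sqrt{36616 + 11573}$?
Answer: $\sqrt{48189} \approx 219.52$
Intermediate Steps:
$\sqrt{36616 + 11573} = \sqrt{48189}$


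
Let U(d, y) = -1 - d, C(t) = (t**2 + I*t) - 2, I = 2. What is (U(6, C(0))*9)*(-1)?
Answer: 63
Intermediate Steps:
C(t) = -2 + t**2 + 2*t (C(t) = (t**2 + 2*t) - 2 = -2 + t**2 + 2*t)
U(d, y) = -1 - d
(U(6, C(0))*9)*(-1) = ((-1 - 1*6)*9)*(-1) = ((-1 - 6)*9)*(-1) = -7*9*(-1) = -63*(-1) = 63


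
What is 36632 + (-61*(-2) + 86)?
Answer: 36840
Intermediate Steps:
36632 + (-61*(-2) + 86) = 36632 + (122 + 86) = 36632 + 208 = 36840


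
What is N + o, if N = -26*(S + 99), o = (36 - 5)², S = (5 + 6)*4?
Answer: -2757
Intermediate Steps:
S = 44 (S = 11*4 = 44)
o = 961 (o = 31² = 961)
N = -3718 (N = -26*(44 + 99) = -26*143 = -3718)
N + o = -3718 + 961 = -2757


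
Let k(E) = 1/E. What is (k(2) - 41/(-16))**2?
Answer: 2401/256 ≈ 9.3789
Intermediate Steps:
(k(2) - 41/(-16))**2 = (1/2 - 41/(-16))**2 = (1/2 - 41*(-1/16))**2 = (1/2 + 41/16)**2 = (49/16)**2 = 2401/256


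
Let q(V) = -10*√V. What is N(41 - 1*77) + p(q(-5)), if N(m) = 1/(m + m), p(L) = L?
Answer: -1/72 - 10*I*√5 ≈ -0.013889 - 22.361*I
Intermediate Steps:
N(m) = 1/(2*m)
N(41 - 1*77) + p(q(-5)) = 1/(2*(41 - 1*77)) - 10*I*√5 = 1/(2*(41 - 77)) - 10*I*√5 = (½)/(-36) - 10*I*√5 = (½)*(-1/36) - 10*I*√5 = -1/72 - 10*I*√5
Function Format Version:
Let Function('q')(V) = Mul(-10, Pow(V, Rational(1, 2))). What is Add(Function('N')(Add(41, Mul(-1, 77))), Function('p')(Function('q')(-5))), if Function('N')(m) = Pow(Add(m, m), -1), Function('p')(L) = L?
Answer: Add(Rational(-1, 72), Mul(-10, I, Pow(5, Rational(1, 2)))) ≈ Add(-0.013889, Mul(-22.361, I))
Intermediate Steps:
Function('N')(m) = Mul(Rational(1, 2), Pow(m, -1)) (Function('N')(m) = Pow(Mul(2, m), -1) = Mul(Rational(1, 2), Pow(m, -1)))
Add(Function('N')(Add(41, Mul(-1, 77))), Function('p')(Function('q')(-5))) = Add(Mul(Rational(1, 2), Pow(Add(41, Mul(-1, 77)), -1)), Mul(-10, Pow(-5, Rational(1, 2)))) = Add(Mul(Rational(1, 2), Pow(Add(41, -77), -1)), Mul(-10, Mul(I, Pow(5, Rational(1, 2))))) = Add(Mul(Rational(1, 2), Pow(-36, -1)), Mul(-10, I, Pow(5, Rational(1, 2)))) = Add(Mul(Rational(1, 2), Rational(-1, 36)), Mul(-10, I, Pow(5, Rational(1, 2)))) = Add(Rational(-1, 72), Mul(-10, I, Pow(5, Rational(1, 2))))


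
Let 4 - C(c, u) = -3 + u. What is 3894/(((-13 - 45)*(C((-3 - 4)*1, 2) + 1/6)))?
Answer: -11682/899 ≈ -12.994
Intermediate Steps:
C(c, u) = 7 - u (C(c, u) = 4 - (-3 + u) = 4 + (3 - u) = 7 - u)
3894/(((-13 - 45)*(C((-3 - 4)*1, 2) + 1/6))) = 3894/(((-13 - 45)*((7 - 1*2) + 1/6))) = 3894/((-58*((7 - 2) + 1*(1/6)))) = 3894/((-58*(5 + 1/6))) = 3894/((-58*31/6)) = 3894/(-899/3) = 3894*(-3/899) = -11682/899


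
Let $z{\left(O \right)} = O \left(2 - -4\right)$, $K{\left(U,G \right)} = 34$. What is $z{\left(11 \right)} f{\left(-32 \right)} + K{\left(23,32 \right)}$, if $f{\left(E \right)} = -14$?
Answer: $-890$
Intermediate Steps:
$z{\left(O \right)} = 6 O$ ($z{\left(O \right)} = O \left(2 + 4\right) = O 6 = 6 O$)
$z{\left(11 \right)} f{\left(-32 \right)} + K{\left(23,32 \right)} = 6 \cdot 11 \left(-14\right) + 34 = 66 \left(-14\right) + 34 = -924 + 34 = -890$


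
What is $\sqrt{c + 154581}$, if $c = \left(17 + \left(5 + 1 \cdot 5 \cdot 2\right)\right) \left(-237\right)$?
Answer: $3 \sqrt{16333} \approx 383.4$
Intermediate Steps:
$c = -7584$ ($c = \left(17 + \left(5 + 1 \cdot 10\right)\right) \left(-237\right) = \left(17 + \left(5 + 10\right)\right) \left(-237\right) = \left(17 + 15\right) \left(-237\right) = 32 \left(-237\right) = -7584$)
$\sqrt{c + 154581} = \sqrt{-7584 + 154581} = \sqrt{146997} = 3 \sqrt{16333}$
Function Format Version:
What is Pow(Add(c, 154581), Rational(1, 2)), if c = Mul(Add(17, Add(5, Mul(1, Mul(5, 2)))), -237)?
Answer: Mul(3, Pow(16333, Rational(1, 2))) ≈ 383.40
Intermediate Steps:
c = -7584 (c = Mul(Add(17, Add(5, Mul(1, 10))), -237) = Mul(Add(17, Add(5, 10)), -237) = Mul(Add(17, 15), -237) = Mul(32, -237) = -7584)
Pow(Add(c, 154581), Rational(1, 2)) = Pow(Add(-7584, 154581), Rational(1, 2)) = Pow(146997, Rational(1, 2)) = Mul(3, Pow(16333, Rational(1, 2)))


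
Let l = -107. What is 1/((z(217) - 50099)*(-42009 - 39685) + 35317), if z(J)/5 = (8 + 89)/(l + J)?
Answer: 11/45017091094 ≈ 2.4435e-10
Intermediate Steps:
z(J) = 485/(-107 + J) (z(J) = 5*((8 + 89)/(-107 + J)) = 5*(97/(-107 + J)) = 485/(-107 + J))
1/((z(217) - 50099)*(-42009 - 39685) + 35317) = 1/((485/(-107 + 217) - 50099)*(-42009 - 39685) + 35317) = 1/((485/110 - 50099)*(-81694) + 35317) = 1/((485*(1/110) - 50099)*(-81694) + 35317) = 1/((97/22 - 50099)*(-81694) + 35317) = 1/(-1102081/22*(-81694) + 35317) = 1/(45016702607/11 + 35317) = 1/(45017091094/11) = 11/45017091094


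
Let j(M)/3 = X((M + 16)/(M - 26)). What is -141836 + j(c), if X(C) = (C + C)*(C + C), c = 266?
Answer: -56727773/400 ≈ -1.4182e+5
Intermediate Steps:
X(C) = 4*C² (X(C) = (2*C)*(2*C) = 4*C²)
j(M) = 12*(16 + M)²/(-26 + M)² (j(M) = 3*(4*((M + 16)/(M - 26))²) = 3*(4*((16 + M)/(-26 + M))²) = 3*(4*((16 + M)²/(-26 + M)²)) = 3*(4*(16 + M)²/(-26 + M)²) = 12*(16 + M)²/(-26 + M)²)
-141836 + j(c) = -141836 + 12*(16 + 266)²/(-26 + 266)² = -141836 + 12*282²/240² = -141836 + 12*(1/57600)*79524 = -141836 + 6627/400 = -56727773/400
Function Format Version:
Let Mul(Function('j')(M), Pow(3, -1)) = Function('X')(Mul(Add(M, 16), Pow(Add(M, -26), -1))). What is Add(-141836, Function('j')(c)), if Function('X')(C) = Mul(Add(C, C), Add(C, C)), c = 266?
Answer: Rational(-56727773, 400) ≈ -1.4182e+5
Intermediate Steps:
Function('X')(C) = Mul(4, Pow(C, 2)) (Function('X')(C) = Mul(Mul(2, C), Mul(2, C)) = Mul(4, Pow(C, 2)))
Function('j')(M) = Mul(12, Pow(Add(-26, M), -2), Pow(Add(16, M), 2)) (Function('j')(M) = Mul(3, Mul(4, Pow(Mul(Add(M, 16), Pow(Add(M, -26), -1)), 2))) = Mul(3, Mul(4, Pow(Mul(Add(16, M), Pow(Add(-26, M), -1)), 2))) = Mul(3, Mul(4, Pow(Mul(Pow(Add(-26, M), -1), Add(16, M)), 2))) = Mul(3, Mul(4, Mul(Pow(Add(-26, M), -2), Pow(Add(16, M), 2)))) = Mul(3, Mul(4, Pow(Add(-26, M), -2), Pow(Add(16, M), 2))) = Mul(12, Pow(Add(-26, M), -2), Pow(Add(16, M), 2)))
Add(-141836, Function('j')(c)) = Add(-141836, Mul(12, Pow(Add(-26, 266), -2), Pow(Add(16, 266), 2))) = Add(-141836, Mul(12, Pow(240, -2), Pow(282, 2))) = Add(-141836, Mul(12, Rational(1, 57600), 79524)) = Add(-141836, Rational(6627, 400)) = Rational(-56727773, 400)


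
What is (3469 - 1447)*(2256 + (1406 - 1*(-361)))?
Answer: 8134506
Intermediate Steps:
(3469 - 1447)*(2256 + (1406 - 1*(-361))) = 2022*(2256 + (1406 + 361)) = 2022*(2256 + 1767) = 2022*4023 = 8134506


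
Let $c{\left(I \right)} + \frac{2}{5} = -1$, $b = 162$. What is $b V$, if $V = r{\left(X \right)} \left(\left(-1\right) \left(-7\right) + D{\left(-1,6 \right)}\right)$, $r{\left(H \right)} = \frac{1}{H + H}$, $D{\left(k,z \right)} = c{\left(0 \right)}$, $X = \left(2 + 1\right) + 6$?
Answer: $\frac{252}{5} \approx 50.4$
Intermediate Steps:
$c{\left(I \right)} = - \frac{7}{5}$ ($c{\left(I \right)} = - \frac{2}{5} - 1 = - \frac{7}{5}$)
$X = 9$ ($X = 3 + 6 = 9$)
$D{\left(k,z \right)} = - \frac{7}{5}$
$r{\left(H \right)} = \frac{1}{2 H}$
$V = \frac{14}{45}$ ($V = \frac{1}{2 \cdot 9} \left(\left(-1\right) \left(-7\right) - \frac{7}{5}\right) = \frac{1}{2} \cdot \frac{1}{9} \left(7 - \frac{7}{5}\right) = \frac{1}{18} \cdot \frac{28}{5} = \frac{14}{45} \approx 0.31111$)
$b V = 162 \cdot \frac{14}{45} = \frac{252}{5}$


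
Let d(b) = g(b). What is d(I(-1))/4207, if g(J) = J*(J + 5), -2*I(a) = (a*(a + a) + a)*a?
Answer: 11/16828 ≈ 0.00065367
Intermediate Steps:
I(a) = -a*(a + 2*a²)/2 (I(a) = -(a*(a + a) + a)*a/2 = -(a*(2*a) + a)*a/2 = -(2*a² + a)*a/2 = -(a + 2*a²)*a/2 = -a*(a + 2*a²)/2)
g(J) = J*(5 + J)
d(b) = b*(5 + b)
d(I(-1))/4207 = ((-1*(-1)²*(½ - 1))*(5 - 1*(-1)²*(½ - 1)))/4207 = ((-1*1*(-½))*(5 - 1*1*(-½)))*(1/4207) = ((5 + ½)/2)*(1/4207) = ((½)*(11/2))*(1/4207) = (11/4)*(1/4207) = 11/16828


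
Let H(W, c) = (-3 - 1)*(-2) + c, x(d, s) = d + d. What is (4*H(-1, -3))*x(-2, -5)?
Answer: -80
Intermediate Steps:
x(d, s) = 2*d
H(W, c) = 8 + c (H(W, c) = -4*(-2) + c = 8 + c)
(4*H(-1, -3))*x(-2, -5) = (4*(8 - 3))*(2*(-2)) = (4*5)*(-4) = 20*(-4) = -80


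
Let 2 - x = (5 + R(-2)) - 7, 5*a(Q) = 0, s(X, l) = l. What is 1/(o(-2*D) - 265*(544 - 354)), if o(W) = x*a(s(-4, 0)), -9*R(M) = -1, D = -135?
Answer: -1/50350 ≈ -1.9861e-5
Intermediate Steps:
R(M) = ⅑ (R(M) = -⅑*(-1) = ⅑)
a(Q) = 0 (a(Q) = (⅕)*0 = 0)
x = 35/9 (x = 2 - ((5 + ⅑) - 7) = 2 - (46/9 - 7) = 2 - 1*(-17/9) = 2 + 17/9 = 35/9 ≈ 3.8889)
o(W) = 0 (o(W) = (35/9)*0 = 0)
1/(o(-2*D) - 265*(544 - 354)) = 1/(0 - 265*(544 - 354)) = 1/(0 - 265*190) = 1/(0 - 50350) = 1/(-50350) = -1/50350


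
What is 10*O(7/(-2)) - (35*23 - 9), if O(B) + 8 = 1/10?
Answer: -875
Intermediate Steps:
O(B) = -79/10 (O(B) = -8 + 1/10 = -8 + ⅒ = -79/10)
10*O(7/(-2)) - (35*23 - 9) = 10*(-79/10) - (35*23 - 9) = -79 - (805 - 9) = -79 - 1*796 = -79 - 796 = -875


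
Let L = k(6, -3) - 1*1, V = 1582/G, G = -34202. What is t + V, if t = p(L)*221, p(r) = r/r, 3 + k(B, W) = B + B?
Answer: 539790/2443 ≈ 220.95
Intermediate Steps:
k(B, W) = -3 + 2*B (k(B, W) = -3 + (B + B) = -3 + 2*B)
V = -113/2443 (V = 1582/(-34202) = 1582*(-1/34202) = -113/2443 ≈ -0.046255)
L = 8 (L = (-3 + 2*6) - 1*1 = (-3 + 12) - 1 = 9 - 1 = 8)
p(r) = 1
t = 221 (t = 1*221 = 221)
t + V = 221 - 113/2443 = 539790/2443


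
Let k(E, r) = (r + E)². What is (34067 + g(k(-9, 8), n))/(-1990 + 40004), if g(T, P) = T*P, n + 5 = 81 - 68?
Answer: 34075/38014 ≈ 0.89638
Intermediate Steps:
k(E, r) = (E + r)²
n = 8 (n = -5 + (81 - 68) = -5 + 13 = 8)
g(T, P) = P*T
(34067 + g(k(-9, 8), n))/(-1990 + 40004) = (34067 + 8*(-9 + 8)²)/(-1990 + 40004) = (34067 + 8*(-1)²)/38014 = (34067 + 8*1)*(1/38014) = (34067 + 8)*(1/38014) = 34075*(1/38014) = 34075/38014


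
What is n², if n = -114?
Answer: 12996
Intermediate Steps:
n² = (-114)² = 12996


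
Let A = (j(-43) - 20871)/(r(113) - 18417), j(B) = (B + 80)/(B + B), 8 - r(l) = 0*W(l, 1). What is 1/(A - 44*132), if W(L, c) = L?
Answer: -1583174/9193279649 ≈ -0.00017221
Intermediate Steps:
r(l) = 8 (r(l) = 8 - 0*l = 8 - 1*0 = 8 + 0 = 8)
j(B) = (80 + B)/(2*B) (j(B) = (80 + B)/((2*B)) = (80 + B)*(1/(2*B)) = (80 + B)/(2*B))
A = 1794943/1583174 (A = ((½)*(80 - 43)/(-43) - 20871)/(8 - 18417) = ((½)*(-1/43)*37 - 20871)/(-18409) = (-37/86 - 20871)*(-1/18409) = -1794943/86*(-1/18409) = 1794943/1583174 ≈ 1.1338)
1/(A - 44*132) = 1/(1794943/1583174 - 44*132) = 1/(1794943/1583174 - 5808) = 1/(-9193279649/1583174) = -1583174/9193279649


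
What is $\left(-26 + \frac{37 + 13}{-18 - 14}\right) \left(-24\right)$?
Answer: $\frac{1323}{2} \approx 661.5$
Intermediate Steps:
$\left(-26 + \frac{37 + 13}{-18 - 14}\right) \left(-24\right) = \left(-26 + \frac{50}{-18 - 14}\right) \left(-24\right) = \left(-26 + \frac{50}{-32}\right) \left(-24\right) = \left(-26 + 50 \left(- \frac{1}{32}\right)\right) \left(-24\right) = \left(-26 - \frac{25}{16}\right) \left(-24\right) = \left(- \frac{441}{16}\right) \left(-24\right) = \frac{1323}{2}$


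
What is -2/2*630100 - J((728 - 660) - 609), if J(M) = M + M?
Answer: -629018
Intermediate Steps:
J(M) = 2*M
-2/2*630100 - J((728 - 660) - 609) = -2/2*630100 - 2*((728 - 660) - 609) = -2*½*630100 - 2*(68 - 609) = -1*630100 - 2*(-541) = -630100 - 1*(-1082) = -630100 + 1082 = -629018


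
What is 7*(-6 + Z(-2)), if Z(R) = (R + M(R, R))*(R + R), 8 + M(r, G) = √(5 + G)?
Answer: 238 - 28*√3 ≈ 189.50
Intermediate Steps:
M(r, G) = -8 + √(5 + G)
Z(R) = 2*R*(-8 + R + √(5 + R)) (Z(R) = (R + (-8 + √(5 + R)))*(R + R) = (-8 + R + √(5 + R))*(2*R) = 2*R*(-8 + R + √(5 + R)))
7*(-6 + Z(-2)) = 7*(-6 + 2*(-2)*(-8 - 2 + √(5 - 2))) = 7*(-6 + 2*(-2)*(-8 - 2 + √3)) = 7*(-6 + 2*(-2)*(-10 + √3)) = 7*(-6 + (40 - 4*√3)) = 7*(34 - 4*√3) = 238 - 28*√3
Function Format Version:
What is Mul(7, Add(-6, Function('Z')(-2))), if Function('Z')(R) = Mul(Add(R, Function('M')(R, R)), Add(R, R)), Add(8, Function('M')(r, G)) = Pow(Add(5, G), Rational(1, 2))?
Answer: Add(238, Mul(-28, Pow(3, Rational(1, 2)))) ≈ 189.50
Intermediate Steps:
Function('M')(r, G) = Add(-8, Pow(Add(5, G), Rational(1, 2)))
Function('Z')(R) = Mul(2, R, Add(-8, R, Pow(Add(5, R), Rational(1, 2)))) (Function('Z')(R) = Mul(Add(R, Add(-8, Pow(Add(5, R), Rational(1, 2)))), Add(R, R)) = Mul(Add(-8, R, Pow(Add(5, R), Rational(1, 2))), Mul(2, R)) = Mul(2, R, Add(-8, R, Pow(Add(5, R), Rational(1, 2)))))
Mul(7, Add(-6, Function('Z')(-2))) = Mul(7, Add(-6, Mul(2, -2, Add(-8, -2, Pow(Add(5, -2), Rational(1, 2)))))) = Mul(7, Add(-6, Mul(2, -2, Add(-8, -2, Pow(3, Rational(1, 2)))))) = Mul(7, Add(-6, Mul(2, -2, Add(-10, Pow(3, Rational(1, 2)))))) = Mul(7, Add(-6, Add(40, Mul(-4, Pow(3, Rational(1, 2)))))) = Mul(7, Add(34, Mul(-4, Pow(3, Rational(1, 2))))) = Add(238, Mul(-28, Pow(3, Rational(1, 2))))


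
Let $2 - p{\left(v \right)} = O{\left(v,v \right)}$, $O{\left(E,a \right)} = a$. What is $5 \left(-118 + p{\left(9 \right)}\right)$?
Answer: $-625$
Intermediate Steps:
$p{\left(v \right)} = 2 - v$
$5 \left(-118 + p{\left(9 \right)}\right) = 5 \left(-118 + \left(2 - 9\right)\right) = 5 \left(-118 - 7\right) = 5 \left(-125\right) = -625$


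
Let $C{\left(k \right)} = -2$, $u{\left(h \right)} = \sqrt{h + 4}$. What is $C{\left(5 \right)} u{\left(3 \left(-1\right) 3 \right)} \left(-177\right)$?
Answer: $354 i \sqrt{5} \approx 791.57 i$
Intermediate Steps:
$u{\left(h \right)} = \sqrt{4 + h}$
$C{\left(5 \right)} u{\left(3 \left(-1\right) 3 \right)} \left(-177\right) = - 2 \sqrt{4 + 3 \left(-1\right) 3} \left(-177\right) = - 2 \sqrt{4 - 9} \left(-177\right) = - 2 \sqrt{-5} \left(-177\right) = - 2 i \sqrt{5} \left(-177\right) = 354 i \sqrt{5}$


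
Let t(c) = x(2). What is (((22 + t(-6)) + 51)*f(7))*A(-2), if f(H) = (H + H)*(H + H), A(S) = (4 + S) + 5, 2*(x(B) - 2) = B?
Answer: 104272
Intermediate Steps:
x(B) = 2 + B/2
t(c) = 3 (t(c) = 2 + (½)*2 = 2 + 1 = 3)
A(S) = 9 + S
f(H) = 4*H² (f(H) = (2*H)*(2*H) = 4*H²)
(((22 + t(-6)) + 51)*f(7))*A(-2) = (((22 + 3) + 51)*(4*7²))*(9 - 2) = ((25 + 51)*(4*49))*7 = (76*196)*7 = 14896*7 = 104272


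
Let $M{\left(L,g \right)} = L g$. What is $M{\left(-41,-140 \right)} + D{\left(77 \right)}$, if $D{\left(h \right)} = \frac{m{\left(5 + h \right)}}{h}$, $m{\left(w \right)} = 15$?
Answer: $\frac{441995}{77} \approx 5740.2$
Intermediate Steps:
$D{\left(h \right)} = \frac{15}{h}$
$M{\left(-41,-140 \right)} + D{\left(77 \right)} = \left(-41\right) \left(-140\right) + \frac{15}{77} = 5740 + 15 \cdot \frac{1}{77} = 5740 + \frac{15}{77} = \frac{441995}{77}$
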